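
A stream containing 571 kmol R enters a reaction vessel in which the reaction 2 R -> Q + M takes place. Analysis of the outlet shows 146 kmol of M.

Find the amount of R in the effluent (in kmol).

For M: n = n₀ + 1ξ → 146 = 0 + 1ξ, giving ξ = 146 kmol.
Outlet amounts (n = n₀ + ν ξ):
  R: 571 − 2(146) = 279
  Q: 0 + 1(146) = 146
  M: 0 + 1(146) = 146

279 kmol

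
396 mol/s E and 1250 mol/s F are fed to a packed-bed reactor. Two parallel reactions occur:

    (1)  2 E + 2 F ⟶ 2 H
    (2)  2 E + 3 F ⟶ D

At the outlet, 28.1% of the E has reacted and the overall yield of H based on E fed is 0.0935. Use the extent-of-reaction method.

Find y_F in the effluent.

0.754

Yield of H: 2ξ₁ / 396 = 0.0935 → ξ₁ = 18.51 mol/s.
Conversion of E: 2ξ₁ + 2ξ₂ = 0.281 × 396 = 111.3 → ξ₂ = 37.12 mol/s.
Outlet amounts (n = n₀ + Σ ν·ξ):
  E: 396 − 2(18.51) − 2(37.12) = 284.7
  F: 1250 − 2(18.51) − 3(37.12) = 1102
  H: 0 + 2(18.51) = 37.03
  D: 0 + 1(37.12) = 37.12
Total out = 1460 mol/s; y_F = 1102 / 1460 = 0.7543.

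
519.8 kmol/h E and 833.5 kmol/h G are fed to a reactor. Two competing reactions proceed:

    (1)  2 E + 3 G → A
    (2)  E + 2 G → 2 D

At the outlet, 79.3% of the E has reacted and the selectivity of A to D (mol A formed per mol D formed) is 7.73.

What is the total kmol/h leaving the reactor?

542 kmol/h

Conversion of E: E consumed = 0.793 × 519.8 = 412.2 kmol/h = 2ξ₁ + 1ξ₂.
Selectivity: 1ξ₁ / (2ξ₂) = 7.73 → ξ₁ = 15.46 ξ₂.
Substitute: (2·15.46 + 1) ξ₂ = 412.2 → ξ₂ = 12.91 kmol/h, ξ₁ = 199.6 kmol/h.
Outlet amounts (n = n₀ + Σ ν·ξ):
  E: 519.8 − 2(199.6) − 1(12.91) = 107.6
  G: 833.5 − 3(199.6) − 2(12.91) = 208.7
  A: 0 + 1(199.6) = 199.6
  D: 0 + 2(12.91) = 25.83
Total out = 107.6 + 208.7 + 199.6 + 25.83 = 541.8 kmol/h.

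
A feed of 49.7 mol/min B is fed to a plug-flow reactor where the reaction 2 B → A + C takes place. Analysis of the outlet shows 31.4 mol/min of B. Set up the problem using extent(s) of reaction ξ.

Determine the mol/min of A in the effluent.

For B: n = n₀ − 2ξ → 31.4 = 49.7 − 2ξ, giving ξ = 9.15 mol/min.
Outlet amounts (n = n₀ + ν ξ):
  B: 49.7 − 2(9.15) = 31.4
  A: 0 + 1(9.15) = 9.15
  C: 0 + 1(9.15) = 9.15

9.15 mol/min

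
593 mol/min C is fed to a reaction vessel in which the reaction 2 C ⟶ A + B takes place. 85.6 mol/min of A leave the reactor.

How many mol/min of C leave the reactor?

For A: n = n₀ + 1ξ → 85.6 = 0 + 1ξ, giving ξ = 85.6 mol/min.
Outlet amounts (n = n₀ + ν ξ):
  C: 593 − 2(85.6) = 421.8
  A: 0 + 1(85.6) = 85.6
  B: 0 + 1(85.6) = 85.6

422 mol/min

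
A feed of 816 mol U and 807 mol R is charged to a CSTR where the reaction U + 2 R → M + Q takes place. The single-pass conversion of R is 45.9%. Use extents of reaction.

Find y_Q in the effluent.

R reacted = 0.459 × 807 = 370.4 mol; ν_R = −2, so ξ = 370.4/2 = 185.2 mol.
Outlet amounts (n = n₀ + ν ξ):
  U: 816 − 1(185.2) = 630.8
  R: 807 − 2(185.2) = 436.6
  M: 0 + 1(185.2) = 185.2
  Q: 0 + 1(185.2) = 185.2
Total out = 1438 mol; y_Q = 185.2 / 1438 = 0.1288.

0.129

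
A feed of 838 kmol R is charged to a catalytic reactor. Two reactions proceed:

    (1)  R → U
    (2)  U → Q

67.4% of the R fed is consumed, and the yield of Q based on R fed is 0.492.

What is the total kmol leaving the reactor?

838 kmol

Conversion of R: R consumed = 1ξ₁ = 0.674 × 838 → ξ₁ = 564.8 kmol.
Yield of Q: 1ξ₂ / 838 = 0.492 → ξ₂ = 412.3 kmol.
Outlet amounts (n = n₀ + Σ ν·ξ):
  R: 838 − 1(564.8) = 273.2
  U: 0 + 1(564.8) − 1(412.3) = 152.5
  Q: 0 + 1(412.3) = 412.3
Total out = 273.2 + 152.5 + 412.3 = 838 kmol.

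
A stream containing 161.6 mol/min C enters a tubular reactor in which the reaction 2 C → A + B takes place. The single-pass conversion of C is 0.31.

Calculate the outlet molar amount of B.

25 mol/min

C reacted = 0.31 × 161.6 = 50.1 mol/min; ν_C = −2, so ξ = 50.1/2 = 25.05 mol/min.
Outlet amounts (n = n₀ + ν ξ):
  C: 161.6 − 2(25.05) = 111.5
  A: 0 + 1(25.05) = 25.05
  B: 0 + 1(25.05) = 25.05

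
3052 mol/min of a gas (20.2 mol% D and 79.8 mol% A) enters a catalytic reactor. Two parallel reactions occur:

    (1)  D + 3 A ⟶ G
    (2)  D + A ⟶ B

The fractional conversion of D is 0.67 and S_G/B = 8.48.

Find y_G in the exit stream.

Conversion of D: D consumed = 0.67 × 616.5 = 413.1 mol/min = 1ξ₁ + 1ξ₂.
Selectivity: 1ξ₁ / (1ξ₂) = 8.48 → ξ₁ = 8.48 ξ₂.
Substitute: (1·8.48 + 1) ξ₂ = 413.1 → ξ₂ = 43.57 mol/min, ξ₁ = 369.5 mol/min.
Outlet amounts (n = n₀ + Σ ν·ξ):
  D: 616.5 − 1(369.5) − 1(43.57) = 203.4
  A: 2435 − 3(369.5) − 1(43.57) = 1283
  G: 0 + 1(369.5) = 369.5
  B: 0 + 1(43.57) = 43.57
Total out = 1900 mol/min; y_G = 369.5 / 1900 = 0.1945.

0.194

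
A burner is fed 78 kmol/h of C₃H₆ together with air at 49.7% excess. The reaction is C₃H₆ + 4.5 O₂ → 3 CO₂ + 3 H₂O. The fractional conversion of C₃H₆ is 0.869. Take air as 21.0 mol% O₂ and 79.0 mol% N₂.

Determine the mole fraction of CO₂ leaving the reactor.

Stoichiometric O₂ = 4.5 × 78 = 351 kmol/h; O₂ fed = 351 × 1.497 = 525.4 kmol/h.
N₂ fed = 525.4 × 79/21 = 1977 kmol/h.
Fuel reacted = 0.869 × 78 → ξ = 67.78 kmol/h.
Outlet (n = n₀ + ν ξ):
  C₃H₆: 78 − 1(67.78) = 10.22
  O₂: 525.4 − 4.5(67.78) = 220.4
  N₂: 1977 (inert)
  CO₂: 0 + 3(67.78) = 203.3
  H₂O: 0 + 3(67.78) = 203.3
Total out = 2614 kmol/h; y_CO₂ = 203.3 / 2614 = 0.07779.

0.0778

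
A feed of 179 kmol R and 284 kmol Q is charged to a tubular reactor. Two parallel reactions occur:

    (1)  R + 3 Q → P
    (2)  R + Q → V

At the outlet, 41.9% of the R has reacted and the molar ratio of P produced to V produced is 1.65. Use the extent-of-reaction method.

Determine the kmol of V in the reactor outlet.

28.3 kmol

Conversion of R: R consumed = 0.419 × 179 = 75 kmol = 1ξ₁ + 1ξ₂.
Selectivity: 1ξ₁ / (1ξ₂) = 1.65 → ξ₁ = 1.65 ξ₂.
Substitute: (1·1.65 + 1) ξ₂ = 75 → ξ₂ = 28.3 kmol, ξ₁ = 46.7 kmol.
Outlet amounts (n = n₀ + Σ ν·ξ):
  R: 179 − 1(46.7) − 1(28.3) = 104
  Q: 284 − 3(46.7) − 1(28.3) = 115.6
  P: 0 + 1(46.7) = 46.7
  V: 0 + 1(28.3) = 28.3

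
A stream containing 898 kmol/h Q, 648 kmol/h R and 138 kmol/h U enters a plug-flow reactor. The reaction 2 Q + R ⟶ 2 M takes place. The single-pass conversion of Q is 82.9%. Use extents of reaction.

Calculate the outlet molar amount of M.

744 kmol/h

Q reacted = 0.829 × 898 = 744.4 kmol/h; ν_Q = −2, so ξ = 744.4/2 = 372.2 kmol/h.
Outlet amounts (n = n₀ + ν ξ):
  Q: 898 − 2(372.2) = 153.6
  R: 648 − 1(372.2) = 275.8
  M: 0 + 2(372.2) = 744.4
  U: 138 (inert)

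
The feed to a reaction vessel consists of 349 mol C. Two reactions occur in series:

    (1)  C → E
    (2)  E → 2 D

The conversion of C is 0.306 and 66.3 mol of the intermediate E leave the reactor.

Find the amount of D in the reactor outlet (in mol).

81 mol

Conversion of C: C consumed = 1ξ₁ = 0.306 × 349 → ξ₁ = 106.8 mol.
E balance: n_E = 0 + 1ξ₁ − 1ξ₂ = 66.3 → ξ₂ = (1·106.8 − 66.3)/1 = 40.49 mol.
Outlet amounts (n = n₀ + Σ ν·ξ):
  C: 349 − 1(106.8) = 242.2
  E: 0 + 1(106.8) − 1(40.49) = 66.3
  D: 0 + 2(40.49) = 80.99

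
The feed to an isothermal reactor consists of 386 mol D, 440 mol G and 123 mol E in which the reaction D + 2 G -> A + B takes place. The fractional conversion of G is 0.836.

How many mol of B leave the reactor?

184 mol

G reacted = 0.836 × 440 = 367.8 mol; ν_G = −2, so ξ = 367.8/2 = 183.9 mol.
Outlet amounts (n = n₀ + ν ξ):
  D: 386 − 1(183.9) = 202.1
  G: 440 − 2(183.9) = 72.16
  A: 0 + 1(183.9) = 183.9
  B: 0 + 1(183.9) = 183.9
  E: 123 (inert)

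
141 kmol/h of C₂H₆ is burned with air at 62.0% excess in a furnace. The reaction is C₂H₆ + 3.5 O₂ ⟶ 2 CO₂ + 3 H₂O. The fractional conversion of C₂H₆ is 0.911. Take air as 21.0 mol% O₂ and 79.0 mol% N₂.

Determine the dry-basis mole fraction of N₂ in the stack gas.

Stoichiometric O₂ = 3.5 × 141 = 493.5 kmol/h; O₂ fed = 493.5 × 1.620 = 799.5 kmol/h.
N₂ fed = 799.5 × 79/21 = 3008 kmol/h.
Fuel reacted = 0.911 × 141 → ξ = 128.5 kmol/h.
Outlet (n = n₀ + ν ξ):
  C₂H₆: 141 − 1(128.5) = 12.55
  O₂: 799.5 − 3.5(128.5) = 349.9
  N₂: 3008 (inert)
  CO₂: 0 + 2(128.5) = 256.9
  H₂O: 0 + 3(128.5) = 385.4
Dry total = 3627 kmol/h; y_N₂ (dry) = 3008 / 3627 = 0.8292.

0.829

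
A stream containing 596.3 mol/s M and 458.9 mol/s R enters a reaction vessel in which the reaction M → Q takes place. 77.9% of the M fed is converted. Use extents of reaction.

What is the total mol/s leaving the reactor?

M reacted = 0.779 × 596.3 = 464.5 mol/s; ν_M = −1, so ξ = 464.5/1 = 464.5 mol/s.
Outlet amounts (n = n₀ + ν ξ):
  M: 596.3 − 1(464.5) = 131.8
  Q: 0 + 1(464.5) = 464.5
  R: 458.9 (inert)
Total out = 131.8 + 464.5 + 458.9 = 1055 mol/s.

1060 mol/s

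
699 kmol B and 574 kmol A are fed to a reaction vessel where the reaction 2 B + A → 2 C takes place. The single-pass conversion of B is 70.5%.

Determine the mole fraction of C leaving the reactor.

B reacted = 0.705 × 699 = 492.8 kmol; ν_B = −2, so ξ = 492.8/2 = 246.4 kmol.
Outlet amounts (n = n₀ + ν ξ):
  B: 699 − 2(246.4) = 206.2
  A: 574 − 1(246.4) = 327.6
  C: 0 + 2(246.4) = 492.8
Total out = 1027 kmol; y_C = 492.8 / 1027 = 0.48.

0.48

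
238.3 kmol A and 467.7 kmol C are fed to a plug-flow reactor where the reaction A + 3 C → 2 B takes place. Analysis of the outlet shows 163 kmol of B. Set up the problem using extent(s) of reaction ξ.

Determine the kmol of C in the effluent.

223 kmol

For B: n = n₀ + 2ξ → 163 = 0 + 2ξ, giving ξ = 81.5 kmol.
Outlet amounts (n = n₀ + ν ξ):
  A: 238.3 − 1(81.5) = 156.8
  C: 467.7 − 3(81.5) = 223.2
  B: 0 + 2(81.5) = 163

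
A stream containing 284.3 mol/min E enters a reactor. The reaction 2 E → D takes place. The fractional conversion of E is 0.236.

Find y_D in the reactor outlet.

0.134

E reacted = 0.236 × 284.3 = 67.09 mol/min; ν_E = −2, so ξ = 67.09/2 = 33.55 mol/min.
Outlet amounts (n = n₀ + ν ξ):
  E: 284.3 − 2(33.55) = 217.2
  D: 0 + 1(33.55) = 33.55
Total out = 250.8 mol/min; y_D = 33.55 / 250.8 = 0.1338.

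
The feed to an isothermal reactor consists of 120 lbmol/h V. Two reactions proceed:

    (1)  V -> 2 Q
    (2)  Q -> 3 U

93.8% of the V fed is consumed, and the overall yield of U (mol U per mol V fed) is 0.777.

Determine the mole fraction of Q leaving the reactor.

0.658

Conversion of V: V consumed = 1ξ₁ = 0.938 × 120 → ξ₁ = 112.6 lbmol/h.
Yield of U: 3ξ₂ / 120 = 0.777 → ξ₂ = 31.08 lbmol/h.
Outlet amounts (n = n₀ + Σ ν·ξ):
  V: 120 − 1(112.6) = 7.44
  Q: 0 + 2(112.6) − 1(31.08) = 194
  U: 0 + 3(31.08) = 93.24
Total out = 294.7 lbmol/h; y_Q = 194 / 294.7 = 0.6584.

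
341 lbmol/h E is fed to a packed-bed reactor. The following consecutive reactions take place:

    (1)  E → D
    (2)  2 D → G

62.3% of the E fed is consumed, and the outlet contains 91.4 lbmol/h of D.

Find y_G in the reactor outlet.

Conversion of E: E consumed = 1ξ₁ = 0.623 × 341 → ξ₁ = 212.4 lbmol/h.
D balance: n_D = 0 + 1ξ₁ − 2ξ₂ = 91.4 → ξ₂ = (1·212.4 − 91.4)/2 = 60.52 lbmol/h.
Outlet amounts (n = n₀ + Σ ν·ξ):
  E: 341 − 1(212.4) = 128.6
  D: 0 + 1(212.4) − 2(60.52) = 91.4
  G: 0 + 1(60.52) = 60.52
Total out = 280.5 lbmol/h; y_G = 60.52 / 280.5 = 0.2158.

0.216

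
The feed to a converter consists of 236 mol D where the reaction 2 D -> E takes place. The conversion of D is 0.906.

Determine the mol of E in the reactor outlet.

107 mol

D reacted = 0.906 × 236 = 213.8 mol; ν_D = −2, so ξ = 213.8/2 = 106.9 mol.
Outlet amounts (n = n₀ + ν ξ):
  D: 236 − 2(106.9) = 22.18
  E: 0 + 1(106.9) = 106.9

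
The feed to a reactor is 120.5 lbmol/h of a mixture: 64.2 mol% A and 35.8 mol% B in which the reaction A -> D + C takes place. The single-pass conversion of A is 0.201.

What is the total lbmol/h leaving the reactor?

A reacted = 0.201 × 77.36 = 15.55 lbmol/h; ν_A = −1, so ξ = 15.55/1 = 15.55 lbmol/h.
Outlet amounts (n = n₀ + ν ξ):
  A: 77.36 − 1(15.55) = 61.81
  D: 0 + 1(15.55) = 15.55
  C: 0 + 1(15.55) = 15.55
  B: 43.14 (inert)
Total out = 61.81 + 15.55 + 15.55 + 43.14 = 136 lbmol/h.

136 lbmol/h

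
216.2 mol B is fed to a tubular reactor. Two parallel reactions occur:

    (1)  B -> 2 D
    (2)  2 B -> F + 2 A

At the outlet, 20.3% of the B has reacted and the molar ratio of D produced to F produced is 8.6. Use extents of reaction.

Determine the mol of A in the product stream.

Conversion of B: B consumed = 0.203 × 216.2 = 43.89 mol = 1ξ₁ + 2ξ₂.
Selectivity: 2ξ₁ / (1ξ₂) = 8.6 → ξ₁ = 4.3 ξ₂.
Substitute: (1·4.3 + 2) ξ₂ = 43.89 → ξ₂ = 6.966 mol, ξ₁ = 29.96 mol.
Outlet amounts (n = n₀ + Σ ν·ξ):
  B: 216.2 − 1(29.96) − 2(6.966) = 172.3
  D: 0 + 2(29.96) = 59.91
  F: 0 + 1(6.966) = 6.966
  A: 0 + 2(6.966) = 13.93

13.9 mol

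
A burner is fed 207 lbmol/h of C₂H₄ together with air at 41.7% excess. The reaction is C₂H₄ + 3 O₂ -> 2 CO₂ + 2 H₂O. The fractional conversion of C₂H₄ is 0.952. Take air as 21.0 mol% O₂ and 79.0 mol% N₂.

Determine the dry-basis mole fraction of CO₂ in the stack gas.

Stoichiometric O₂ = 3 × 207 = 621 lbmol/h; O₂ fed = 621 × 1.417 = 880 lbmol/h.
N₂ fed = 880 × 79/21 = 3310 lbmol/h.
Fuel reacted = 0.952 × 207 → ξ = 197.1 lbmol/h.
Outlet (n = n₀ + ν ξ):
  C₂H₄: 207 − 1(197.1) = 9.936
  O₂: 880 − 3(197.1) = 288.8
  N₂: 3310 (inert)
  CO₂: 0 + 2(197.1) = 394.1
  H₂O: 0 + 2(197.1) = 394.1
Dry total = 4003 lbmol/h; y_CO₂ (dry) = 394.1 / 4003 = 0.09845.

0.0985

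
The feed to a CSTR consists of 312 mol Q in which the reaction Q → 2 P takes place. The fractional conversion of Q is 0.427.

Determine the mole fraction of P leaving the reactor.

0.598

Q reacted = 0.427 × 312 = 133.2 mol; ν_Q = −1, so ξ = 133.2/1 = 133.2 mol.
Outlet amounts (n = n₀ + ν ξ):
  Q: 312 − 1(133.2) = 178.8
  P: 0 + 2(133.2) = 266.4
Total out = 445.2 mol; y_P = 266.4 / 445.2 = 0.5985.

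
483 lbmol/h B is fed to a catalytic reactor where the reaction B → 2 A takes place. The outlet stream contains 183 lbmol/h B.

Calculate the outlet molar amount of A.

600 lbmol/h

For B: n = n₀ − 1ξ → 183 = 483 − 1ξ, giving ξ = 300 lbmol/h.
Outlet amounts (n = n₀ + ν ξ):
  B: 483 − 1(300) = 183
  A: 0 + 2(300) = 600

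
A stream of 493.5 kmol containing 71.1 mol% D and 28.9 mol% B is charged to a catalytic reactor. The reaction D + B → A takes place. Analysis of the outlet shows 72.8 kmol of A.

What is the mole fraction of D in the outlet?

0.661

For A: n = n₀ + 1ξ → 72.8 = 0 + 1ξ, giving ξ = 72.8 kmol.
Outlet amounts (n = n₀ + ν ξ):
  D: 350.9 − 1(72.8) = 278.1
  B: 142.6 − 1(72.8) = 69.82
  A: 0 + 1(72.8) = 72.8
Total out = 420.7 kmol; y_D = 278.1 / 420.7 = 0.661.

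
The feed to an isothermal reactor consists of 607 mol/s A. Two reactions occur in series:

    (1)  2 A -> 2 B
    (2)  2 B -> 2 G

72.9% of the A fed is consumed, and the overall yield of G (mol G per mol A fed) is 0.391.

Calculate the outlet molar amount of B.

Conversion of A: A consumed = 2ξ₁ = 0.729 × 607 → ξ₁ = 221.3 mol/s.
Yield of G: 2ξ₂ / 607 = 0.391 → ξ₂ = 118.7 mol/s.
Outlet amounts (n = n₀ + Σ ν·ξ):
  A: 607 − 2(221.3) = 164.5
  B: 0 + 2(221.3) − 2(118.7) = 205.2
  G: 0 + 2(118.7) = 237.3

205 mol/s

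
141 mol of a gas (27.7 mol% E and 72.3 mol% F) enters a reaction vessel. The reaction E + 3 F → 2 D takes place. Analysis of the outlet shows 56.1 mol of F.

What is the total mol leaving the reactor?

110 mol

For F: n = n₀ − 3ξ → 56.1 = 101.9 − 3ξ, giving ξ = 15.28 mol.
Outlet amounts (n = n₀ + ν ξ):
  E: 39.06 − 1(15.28) = 23.78
  F: 101.9 − 3(15.28) = 56.1
  D: 0 + 2(15.28) = 30.56
Total out = 23.78 + 56.1 + 30.56 = 110.4 mol.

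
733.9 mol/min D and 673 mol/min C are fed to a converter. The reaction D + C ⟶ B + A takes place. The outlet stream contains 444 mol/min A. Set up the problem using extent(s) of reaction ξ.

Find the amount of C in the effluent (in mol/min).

For A: n = n₀ + 1ξ → 444 = 0 + 1ξ, giving ξ = 444 mol/min.
Outlet amounts (n = n₀ + ν ξ):
  D: 733.9 − 1(444) = 289.9
  C: 673 − 1(444) = 229
  B: 0 + 1(444) = 444
  A: 0 + 1(444) = 444

229 mol/min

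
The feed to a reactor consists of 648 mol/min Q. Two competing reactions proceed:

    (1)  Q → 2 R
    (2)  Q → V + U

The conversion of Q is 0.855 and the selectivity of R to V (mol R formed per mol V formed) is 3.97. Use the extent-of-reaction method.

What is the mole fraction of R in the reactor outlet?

Conversion of Q: Q consumed = 0.855 × 648 = 554 mol/min = 1ξ₁ + 1ξ₂.
Selectivity: 2ξ₁ / (1ξ₂) = 3.97 → ξ₁ = 1.985 ξ₂.
Substitute: (1·1.985 + 1) ξ₂ = 554 → ξ₂ = 185.6 mol/min, ξ₁ = 368.4 mol/min.
Outlet amounts (n = n₀ + Σ ν·ξ):
  Q: 648 − 1(368.4) − 1(185.6) = 93.96
  R: 0 + 2(368.4) = 736.9
  V: 0 + 1(185.6) = 185.6
  U: 0 + 1(185.6) = 185.6
Total out = 1202 mol/min; y_R = 736.9 / 1202 = 0.613.

0.613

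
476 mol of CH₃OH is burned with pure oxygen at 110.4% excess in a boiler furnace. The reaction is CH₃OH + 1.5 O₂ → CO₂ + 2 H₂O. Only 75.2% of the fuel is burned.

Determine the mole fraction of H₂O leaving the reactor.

0.332

Stoichiometric O₂ = 1.5 × 476 = 714 mol; O₂ fed = 714 × 2.104 = 1502 mol.
Fuel reacted = 0.752 × 476 → ξ = 358 mol.
Outlet (n = n₀ + ν ξ):
  CH₃OH: 476 − 1(358) = 118
  O₂: 1502 − 1.5(358) = 965.3
  CO₂: 0 + 1(358) = 358
  H₂O: 0 + 2(358) = 715.9
Total out = 2157 mol; y_H₂O = 715.9 / 2157 = 0.3319.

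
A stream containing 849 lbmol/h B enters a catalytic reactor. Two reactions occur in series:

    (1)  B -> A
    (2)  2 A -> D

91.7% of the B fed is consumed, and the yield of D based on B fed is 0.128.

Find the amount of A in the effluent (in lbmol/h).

Conversion of B: B consumed = 1ξ₁ = 0.917 × 849 → ξ₁ = 778.5 lbmol/h.
Yield of D: 1ξ₂ / 849 = 0.128 → ξ₂ = 108.7 lbmol/h.
Outlet amounts (n = n₀ + Σ ν·ξ):
  B: 849 − 1(778.5) = 70.47
  A: 0 + 1(778.5) − 2(108.7) = 561.2
  D: 0 + 1(108.7) = 108.7

561 lbmol/h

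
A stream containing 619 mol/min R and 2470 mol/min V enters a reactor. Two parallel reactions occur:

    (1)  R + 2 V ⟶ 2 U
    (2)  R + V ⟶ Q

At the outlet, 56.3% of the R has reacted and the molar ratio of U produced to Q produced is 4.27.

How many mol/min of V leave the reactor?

Conversion of R: R consumed = 0.563 × 619 = 348.5 mol/min = 1ξ₁ + 1ξ₂.
Selectivity: 2ξ₁ / (1ξ₂) = 4.27 → ξ₁ = 2.135 ξ₂.
Substitute: (1·2.135 + 1) ξ₂ = 348.5 → ξ₂ = 111.2 mol/min, ξ₁ = 237.3 mol/min.
Outlet amounts (n = n₀ + Σ ν·ξ):
  R: 619 − 1(237.3) − 1(111.2) = 270.5
  V: 2470 − 2(237.3) − 1(111.2) = 1884
  U: 0 + 2(237.3) = 474.7
  Q: 0 + 1(111.2) = 111.2

1880 mol/min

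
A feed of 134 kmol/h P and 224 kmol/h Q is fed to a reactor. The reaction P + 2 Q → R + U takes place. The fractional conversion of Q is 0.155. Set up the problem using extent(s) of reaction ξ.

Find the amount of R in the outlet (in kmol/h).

Q reacted = 0.155 × 224 = 34.72 kmol/h; ν_Q = −2, so ξ = 34.72/2 = 17.36 kmol/h.
Outlet amounts (n = n₀ + ν ξ):
  P: 134 − 1(17.36) = 116.6
  Q: 224 − 2(17.36) = 189.3
  R: 0 + 1(17.36) = 17.36
  U: 0 + 1(17.36) = 17.36

17.4 kmol/h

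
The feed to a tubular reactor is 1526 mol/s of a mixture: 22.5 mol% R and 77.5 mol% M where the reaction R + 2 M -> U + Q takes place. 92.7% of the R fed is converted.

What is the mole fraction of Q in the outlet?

R reacted = 0.927 × 343.4 = 318.3 mol/s; ν_R = −1, so ξ = 318.3/1 = 318.3 mol/s.
Outlet amounts (n = n₀ + ν ξ):
  R: 343.4 − 1(318.3) = 25.06
  M: 1183 − 2(318.3) = 546.1
  U: 0 + 1(318.3) = 318.3
  Q: 0 + 1(318.3) = 318.3
Total out = 1208 mol/s; y_Q = 318.3 / 1208 = 0.2635.

0.264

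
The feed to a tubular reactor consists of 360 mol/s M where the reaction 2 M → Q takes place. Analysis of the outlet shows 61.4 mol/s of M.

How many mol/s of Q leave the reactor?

For M: n = n₀ − 2ξ → 61.4 = 360 − 2ξ, giving ξ = 149.3 mol/s.
Outlet amounts (n = n₀ + ν ξ):
  M: 360 − 2(149.3) = 61.4
  Q: 0 + 1(149.3) = 149.3

149 mol/s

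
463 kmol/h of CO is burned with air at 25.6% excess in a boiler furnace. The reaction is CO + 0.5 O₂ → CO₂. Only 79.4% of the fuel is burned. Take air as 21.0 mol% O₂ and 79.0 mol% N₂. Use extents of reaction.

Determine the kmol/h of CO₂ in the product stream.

Stoichiometric O₂ = 0.5 × 463 = 231.5 kmol/h; O₂ fed = 231.5 × 1.256 = 290.8 kmol/h.
N₂ fed = 290.8 × 79/21 = 1094 kmol/h.
Fuel reacted = 0.794 × 463 → ξ = 367.6 kmol/h.
Outlet (n = n₀ + ν ξ):
  CO: 463 − 1(367.6) = 95.38
  O₂: 290.8 − 0.5(367.6) = 107
  N₂: 1094 (inert)
  CO₂: 0 + 1(367.6) = 367.6

368 kmol/h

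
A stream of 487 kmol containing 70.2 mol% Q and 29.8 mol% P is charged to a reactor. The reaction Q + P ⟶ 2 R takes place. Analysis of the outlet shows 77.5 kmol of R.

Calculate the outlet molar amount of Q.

303 kmol

For R: n = n₀ + 2ξ → 77.5 = 0 + 2ξ, giving ξ = 38.75 kmol.
Outlet amounts (n = n₀ + ν ξ):
  Q: 341.9 − 1(38.75) = 303.1
  P: 145.1 − 1(38.75) = 106.4
  R: 0 + 2(38.75) = 77.5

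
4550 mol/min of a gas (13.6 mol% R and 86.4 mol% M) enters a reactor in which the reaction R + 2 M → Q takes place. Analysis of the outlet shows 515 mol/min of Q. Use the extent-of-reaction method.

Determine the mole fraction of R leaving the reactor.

0.0295

For Q: n = n₀ + 1ξ → 515 = 0 + 1ξ, giving ξ = 515 mol/min.
Outlet amounts (n = n₀ + ν ξ):
  R: 618.8 − 1(515) = 103.8
  M: 3931 − 2(515) = 2901
  Q: 0 + 1(515) = 515
Total out = 3520 mol/min; y_R = 103.8 / 3520 = 0.02949.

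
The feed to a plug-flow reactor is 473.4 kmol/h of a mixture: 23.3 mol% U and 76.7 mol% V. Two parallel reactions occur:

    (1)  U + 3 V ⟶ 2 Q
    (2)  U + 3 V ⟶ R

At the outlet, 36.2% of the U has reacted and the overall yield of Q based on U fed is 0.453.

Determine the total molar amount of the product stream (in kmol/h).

379 kmol/h

Yield of Q: 2ξ₁ / 110.3 = 0.453 → ξ₁ = 24.98 kmol/h.
Conversion of U: 1ξ₁ + 1ξ₂ = 0.362 × 110.3 = 39.93 → ξ₂ = 14.95 kmol/h.
Outlet amounts (n = n₀ + Σ ν·ξ):
  U: 110.3 − 1(24.98) − 1(14.95) = 70.37
  V: 363.1 − 3(24.98) − 3(14.95) = 243.3
  Q: 0 + 2(24.98) = 49.97
  R: 0 + 1(14.95) = 14.95
Total out = 70.37 + 243.3 + 49.97 + 14.95 = 378.6 kmol/h.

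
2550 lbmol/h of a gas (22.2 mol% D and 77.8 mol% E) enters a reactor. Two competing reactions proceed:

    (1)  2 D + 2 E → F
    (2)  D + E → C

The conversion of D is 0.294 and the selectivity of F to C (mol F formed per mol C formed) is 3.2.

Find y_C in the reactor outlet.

Conversion of D: D consumed = 0.294 × 566.1 = 166.4 lbmol/h = 2ξ₁ + 1ξ₂.
Selectivity: 1ξ₁ / (1ξ₂) = 3.2 → ξ₁ = 3.2 ξ₂.
Substitute: (2·3.2 + 1) ξ₂ = 166.4 → ξ₂ = 22.49 lbmol/h, ξ₁ = 71.97 lbmol/h.
Outlet amounts (n = n₀ + Σ ν·ξ):
  D: 566.1 − 2(71.97) − 1(22.49) = 399.7
  E: 1984 − 2(71.97) − 1(22.49) = 1817
  F: 0 + 1(71.97) = 71.97
  C: 0 + 1(22.49) = 22.49
Total out = 2312 lbmol/h; y_C = 22.49 / 2312 = 0.00973.

0.00973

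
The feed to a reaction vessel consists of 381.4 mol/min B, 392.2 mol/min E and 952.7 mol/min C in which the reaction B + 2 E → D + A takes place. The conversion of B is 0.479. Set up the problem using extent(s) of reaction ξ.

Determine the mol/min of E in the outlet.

B reacted = 0.479 × 381.4 = 182.7 mol/min; ν_B = −1, so ξ = 182.7/1 = 182.7 mol/min.
Outlet amounts (n = n₀ + ν ξ):
  B: 381.4 − 1(182.7) = 198.7
  E: 392.2 − 2(182.7) = 26.82
  D: 0 + 1(182.7) = 182.7
  A: 0 + 1(182.7) = 182.7
  C: 952.7 (inert)

26.8 mol/min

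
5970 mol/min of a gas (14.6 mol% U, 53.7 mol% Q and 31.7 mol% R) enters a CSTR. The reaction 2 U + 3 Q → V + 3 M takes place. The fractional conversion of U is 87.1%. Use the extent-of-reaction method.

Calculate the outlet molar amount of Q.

2070 mol/min

U reacted = 0.871 × 871.6 = 759.2 mol/min; ν_U = −2, so ξ = 759.2/2 = 379.6 mol/min.
Outlet amounts (n = n₀ + ν ξ):
  U: 871.6 − 2(379.6) = 112.4
  Q: 3206 − 3(379.6) = 2067
  V: 0 + 1(379.6) = 379.6
  M: 0 + 3(379.6) = 1139
  R: 1892 (inert)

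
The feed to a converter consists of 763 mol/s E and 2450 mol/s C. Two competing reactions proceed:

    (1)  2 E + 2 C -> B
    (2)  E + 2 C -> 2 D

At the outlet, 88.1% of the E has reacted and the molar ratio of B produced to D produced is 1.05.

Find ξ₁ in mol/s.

Conversion of E: E consumed = 0.881 × 763 = 672.2 mol/s = 2ξ₁ + 1ξ₂.
Selectivity: 1ξ₁ / (2ξ₂) = 1.05 → ξ₁ = 2.1 ξ₂.
Substitute: (2·2.1 + 1) ξ₂ = 672.2 → ξ₂ = 129.3 mol/s, ξ₁ = 271.5 mol/s.
Outlet amounts (n = n₀ + Σ ν·ξ):
  E: 763 − 2(271.5) − 1(129.3) = 90.8
  C: 2450 − 2(271.5) − 2(129.3) = 1649
  B: 0 + 1(271.5) = 271.5
  D: 0 + 2(129.3) = 258.5

ξ₁ = 271 mol/s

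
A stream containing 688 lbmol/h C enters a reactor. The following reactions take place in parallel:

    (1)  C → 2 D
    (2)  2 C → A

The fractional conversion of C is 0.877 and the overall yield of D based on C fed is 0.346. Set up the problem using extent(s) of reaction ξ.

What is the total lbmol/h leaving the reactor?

Yield of D: 2ξ₁ / 688 = 0.346 → ξ₁ = 119 lbmol/h.
Conversion of C: 1ξ₁ + 2ξ₂ = 0.877 × 688 = 603.4 → ξ₂ = 242.2 lbmol/h.
Outlet amounts (n = n₀ + Σ ν·ξ):
  C: 688 − 1(119) − 2(242.2) = 84.62
  D: 0 + 2(119) = 238
  A: 0 + 1(242.2) = 242.2
Total out = 84.62 + 238 + 242.2 = 564.8 lbmol/h.

565 lbmol/h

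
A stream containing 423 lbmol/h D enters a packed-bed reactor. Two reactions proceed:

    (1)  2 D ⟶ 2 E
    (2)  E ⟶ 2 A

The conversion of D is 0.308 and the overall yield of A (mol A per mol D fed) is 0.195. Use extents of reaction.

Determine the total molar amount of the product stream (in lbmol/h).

464 lbmol/h

Conversion of D: D consumed = 2ξ₁ = 0.308 × 423 → ξ₁ = 65.14 lbmol/h.
Yield of A: 2ξ₂ / 423 = 0.195 → ξ₂ = 41.24 lbmol/h.
Outlet amounts (n = n₀ + Σ ν·ξ):
  D: 423 − 2(65.14) = 292.7
  E: 0 + 2(65.14) − 1(41.24) = 89.04
  A: 0 + 2(41.24) = 82.48
Total out = 292.7 + 89.04 + 82.48 = 464.2 lbmol/h.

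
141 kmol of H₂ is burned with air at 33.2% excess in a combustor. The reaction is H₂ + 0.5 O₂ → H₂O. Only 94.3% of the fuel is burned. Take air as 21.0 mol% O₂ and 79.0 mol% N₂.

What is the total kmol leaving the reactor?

522 kmol

Stoichiometric O₂ = 0.5 × 141 = 70.5 kmol; O₂ fed = 70.5 × 1.332 = 93.91 kmol.
N₂ fed = 93.91 × 79/21 = 353.3 kmol.
Fuel reacted = 0.943 × 141 → ξ = 133 kmol.
Outlet (n = n₀ + ν ξ):
  H₂: 141 − 1(133) = 8.037
  O₂: 93.91 − 0.5(133) = 27.42
  N₂: 353.3 (inert)
  H₂O: 0 + 1(133) = 133
Total out = 8.037 + 27.42 + 353.3 + 133 = 521.7 kmol.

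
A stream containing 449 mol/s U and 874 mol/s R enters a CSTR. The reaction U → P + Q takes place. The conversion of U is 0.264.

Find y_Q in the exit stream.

U reacted = 0.264 × 449 = 118.5 mol/s; ν_U = −1, so ξ = 118.5/1 = 118.5 mol/s.
Outlet amounts (n = n₀ + ν ξ):
  U: 449 − 1(118.5) = 330.5
  P: 0 + 1(118.5) = 118.5
  Q: 0 + 1(118.5) = 118.5
  R: 874 (inert)
Total out = 1442 mol/s; y_Q = 118.5 / 1442 = 0.08223.

0.0822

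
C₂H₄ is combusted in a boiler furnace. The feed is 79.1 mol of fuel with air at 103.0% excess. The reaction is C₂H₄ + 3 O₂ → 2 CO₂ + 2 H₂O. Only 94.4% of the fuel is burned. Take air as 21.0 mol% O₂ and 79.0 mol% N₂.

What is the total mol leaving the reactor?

2370 mol

Stoichiometric O₂ = 3 × 79.1 = 237.3 mol; O₂ fed = 237.3 × 2.030 = 481.7 mol.
N₂ fed = 481.7 × 79/21 = 1812 mol.
Fuel reacted = 0.944 × 79.1 → ξ = 74.67 mol.
Outlet (n = n₀ + ν ξ):
  C₂H₄: 79.1 − 1(74.67) = 4.43
  O₂: 481.7 − 3(74.67) = 257.7
  N₂: 1812 (inert)
  CO₂: 0 + 2(74.67) = 149.3
  H₂O: 0 + 2(74.67) = 149.3
Total out = 4.43 + 257.7 + 1812 + 149.3 + 149.3 = 2373 mol.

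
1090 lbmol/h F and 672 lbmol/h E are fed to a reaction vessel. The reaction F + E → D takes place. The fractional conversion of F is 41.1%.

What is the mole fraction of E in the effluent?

0.17

F reacted = 0.411 × 1090 = 448 lbmol/h; ν_F = −1, so ξ = 448/1 = 448 lbmol/h.
Outlet amounts (n = n₀ + ν ξ):
  F: 1090 − 1(448) = 642
  E: 672 − 1(448) = 224
  D: 0 + 1(448) = 448
Total out = 1314 lbmol/h; y_E = 224 / 1314 = 0.1705.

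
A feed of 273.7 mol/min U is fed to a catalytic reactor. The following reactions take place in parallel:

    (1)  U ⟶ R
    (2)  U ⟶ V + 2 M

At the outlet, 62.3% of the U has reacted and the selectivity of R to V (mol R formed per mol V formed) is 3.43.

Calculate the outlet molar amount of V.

38.5 mol/min

Conversion of U: U consumed = 0.623 × 273.7 = 170.5 mol/min = 1ξ₁ + 1ξ₂.
Selectivity: 1ξ₁ / (1ξ₂) = 3.43 → ξ₁ = 3.43 ξ₂.
Substitute: (1·3.43 + 1) ξ₂ = 170.5 → ξ₂ = 38.49 mol/min, ξ₁ = 132 mol/min.
Outlet amounts (n = n₀ + Σ ν·ξ):
  U: 273.7 − 1(132) − 1(38.49) = 103.2
  R: 0 + 1(132) = 132
  V: 0 + 1(38.49) = 38.49
  M: 0 + 2(38.49) = 76.98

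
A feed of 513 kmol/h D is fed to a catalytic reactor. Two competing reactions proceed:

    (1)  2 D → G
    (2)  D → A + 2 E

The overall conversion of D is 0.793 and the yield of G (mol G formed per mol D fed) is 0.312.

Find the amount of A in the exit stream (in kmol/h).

Yield of G: 1ξ₁ / 513 = 0.312 → ξ₁ = 160.1 kmol/h.
Conversion of D: 2ξ₁ + 1ξ₂ = 0.793 × 513 = 406.8 → ξ₂ = 86.7 kmol/h.
Outlet amounts (n = n₀ + Σ ν·ξ):
  D: 513 − 2(160.1) − 1(86.7) = 106.2
  G: 0 + 1(160.1) = 160.1
  A: 0 + 1(86.7) = 86.7
  E: 0 + 2(86.7) = 173.4

86.7 kmol/h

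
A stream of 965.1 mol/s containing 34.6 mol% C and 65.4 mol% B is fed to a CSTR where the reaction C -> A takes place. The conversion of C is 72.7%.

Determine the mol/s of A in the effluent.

C reacted = 0.727 × 333.9 = 242.8 mol/s; ν_C = −1, so ξ = 242.8/1 = 242.8 mol/s.
Outlet amounts (n = n₀ + ν ξ):
  C: 333.9 − 1(242.8) = 91.16
  A: 0 + 1(242.8) = 242.8
  B: 631.2 (inert)

243 mol/s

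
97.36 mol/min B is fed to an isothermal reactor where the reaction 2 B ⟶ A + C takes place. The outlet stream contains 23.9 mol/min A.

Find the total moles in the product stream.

97.4 mol/min

For A: n = n₀ + 1ξ → 23.9 = 0 + 1ξ, giving ξ = 23.9 mol/min.
Outlet amounts (n = n₀ + ν ξ):
  B: 97.36 − 2(23.9) = 49.56
  A: 0 + 1(23.9) = 23.9
  C: 0 + 1(23.9) = 23.9
Total out = 49.56 + 23.9 + 23.9 = 97.36 mol/min.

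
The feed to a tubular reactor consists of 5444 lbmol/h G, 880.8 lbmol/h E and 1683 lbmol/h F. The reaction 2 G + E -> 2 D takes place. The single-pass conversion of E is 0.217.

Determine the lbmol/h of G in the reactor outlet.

E reacted = 0.217 × 880.8 = 191.1 lbmol/h; ν_E = −1, so ξ = 191.1/1 = 191.1 lbmol/h.
Outlet amounts (n = n₀ + ν ξ):
  G: 5444 − 2(191.1) = 5062
  E: 880.8 − 1(191.1) = 689.7
  D: 0 + 2(191.1) = 382.3
  F: 1683 (inert)

5060 lbmol/h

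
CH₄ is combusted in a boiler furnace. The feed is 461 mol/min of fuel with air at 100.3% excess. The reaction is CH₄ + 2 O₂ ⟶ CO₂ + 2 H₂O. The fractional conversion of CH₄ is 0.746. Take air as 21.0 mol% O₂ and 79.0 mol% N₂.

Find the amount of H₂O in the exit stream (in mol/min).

688 mol/min

Stoichiometric O₂ = 2 × 461 = 922 mol/min; O₂ fed = 922 × 2.003 = 1847 mol/min.
N₂ fed = 1847 × 79/21 = 6947 mol/min.
Fuel reacted = 0.746 × 461 → ξ = 343.9 mol/min.
Outlet (n = n₀ + ν ξ):
  CH₄: 461 − 1(343.9) = 117.1
  O₂: 1847 − 2(343.9) = 1159
  N₂: 6947 (inert)
  CO₂: 0 + 1(343.9) = 343.9
  H₂O: 0 + 2(343.9) = 687.8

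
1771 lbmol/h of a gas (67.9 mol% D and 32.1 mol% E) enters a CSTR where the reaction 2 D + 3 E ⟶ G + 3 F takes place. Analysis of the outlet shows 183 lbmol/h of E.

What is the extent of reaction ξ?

For E: n = n₀ − 3ξ → 183 = 568.5 − 3ξ, giving ξ = 128.5 lbmol/h.
Outlet amounts (n = n₀ + ν ξ):
  D: 1203 − 2(128.5) = 945.5
  E: 568.5 − 3(128.5) = 183
  G: 0 + 1(128.5) = 128.5
  F: 0 + 3(128.5) = 385.5

ξ = 128 lbmol/h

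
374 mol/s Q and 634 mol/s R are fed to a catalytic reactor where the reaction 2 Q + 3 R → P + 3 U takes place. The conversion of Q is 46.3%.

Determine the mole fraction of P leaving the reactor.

0.094

Q reacted = 0.463 × 374 = 173.2 mol/s; ν_Q = −2, so ξ = 173.2/2 = 86.58 mol/s.
Outlet amounts (n = n₀ + ν ξ):
  Q: 374 − 2(86.58) = 200.8
  R: 634 − 3(86.58) = 374.3
  P: 0 + 1(86.58) = 86.58
  U: 0 + 3(86.58) = 259.7
Total out = 921.4 mol/s; y_P = 86.58 / 921.4 = 0.09396.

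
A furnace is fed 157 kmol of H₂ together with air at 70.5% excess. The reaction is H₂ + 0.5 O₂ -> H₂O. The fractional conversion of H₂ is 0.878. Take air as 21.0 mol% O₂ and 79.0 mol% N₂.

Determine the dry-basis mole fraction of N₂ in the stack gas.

Stoichiometric O₂ = 0.5 × 157 = 78.5 kmol; O₂ fed = 78.5 × 1.705 = 133.8 kmol.
N₂ fed = 133.8 × 79/21 = 503.5 kmol.
Fuel reacted = 0.878 × 157 → ξ = 137.8 kmol.
Outlet (n = n₀ + ν ξ):
  H₂: 157 − 1(137.8) = 19.15
  O₂: 133.8 − 0.5(137.8) = 64.92
  N₂: 503.5 (inert)
  H₂O: 0 + 1(137.8) = 137.8
Dry total = 587.6 kmol; y_N₂ (dry) = 503.5 / 587.6 = 0.8569.

0.857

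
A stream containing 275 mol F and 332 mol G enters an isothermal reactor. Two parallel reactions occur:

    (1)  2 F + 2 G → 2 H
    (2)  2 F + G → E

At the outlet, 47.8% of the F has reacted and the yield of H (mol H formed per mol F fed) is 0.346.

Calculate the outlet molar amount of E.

18.1 mol

Yield of H: 2ξ₁ / 275 = 0.346 → ξ₁ = 47.57 mol.
Conversion of F: 2ξ₁ + 2ξ₂ = 0.478 × 275 = 131.4 → ξ₂ = 18.15 mol.
Outlet amounts (n = n₀ + Σ ν·ξ):
  F: 275 − 2(47.57) − 2(18.15) = 143.6
  G: 332 − 2(47.57) − 1(18.15) = 218.7
  H: 0 + 2(47.57) = 95.15
  E: 0 + 1(18.15) = 18.15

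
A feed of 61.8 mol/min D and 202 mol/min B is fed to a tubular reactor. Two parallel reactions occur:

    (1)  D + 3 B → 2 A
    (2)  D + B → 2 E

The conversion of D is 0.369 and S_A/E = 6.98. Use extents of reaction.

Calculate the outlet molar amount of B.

139 mol/min

Conversion of D: D consumed = 0.369 × 61.8 = 22.8 mol/min = 1ξ₁ + 1ξ₂.
Selectivity: 2ξ₁ / (2ξ₂) = 6.98 → ξ₁ = 6.98 ξ₂.
Substitute: (1·6.98 + 1) ξ₂ = 22.8 → ξ₂ = 2.858 mol/min, ξ₁ = 19.95 mol/min.
Outlet amounts (n = n₀ + Σ ν·ξ):
  D: 61.8 − 1(19.95) − 1(2.858) = 39
  B: 202 − 3(19.95) − 1(2.858) = 139.3
  A: 0 + 2(19.95) = 39.89
  E: 0 + 2(2.858) = 5.715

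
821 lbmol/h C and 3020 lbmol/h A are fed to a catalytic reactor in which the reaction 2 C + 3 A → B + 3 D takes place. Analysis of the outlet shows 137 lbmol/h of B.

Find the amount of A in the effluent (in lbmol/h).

2610 lbmol/h

For B: n = n₀ + 1ξ → 137 = 0 + 1ξ, giving ξ = 137 lbmol/h.
Outlet amounts (n = n₀ + ν ξ):
  C: 821 − 2(137) = 547
  A: 3020 − 3(137) = 2609
  B: 0 + 1(137) = 137
  D: 0 + 3(137) = 411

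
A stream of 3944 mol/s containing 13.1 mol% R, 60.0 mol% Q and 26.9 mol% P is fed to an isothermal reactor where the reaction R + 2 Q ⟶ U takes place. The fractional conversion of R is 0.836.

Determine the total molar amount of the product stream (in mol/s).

3080 mol/s

R reacted = 0.836 × 516.7 = 431.9 mol/s; ν_R = −1, so ξ = 431.9/1 = 431.9 mol/s.
Outlet amounts (n = n₀ + ν ξ):
  R: 516.7 − 1(431.9) = 84.73
  Q: 2366 − 2(431.9) = 1503
  U: 0 + 1(431.9) = 431.9
  P: 1061 (inert)
Total out = 84.73 + 1503 + 431.9 + 1061 = 3080 mol/s.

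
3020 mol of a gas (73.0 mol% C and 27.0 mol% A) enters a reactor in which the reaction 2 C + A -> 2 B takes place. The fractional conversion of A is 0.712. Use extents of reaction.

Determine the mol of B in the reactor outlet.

A reacted = 0.712 × 815.4 = 580.6 mol; ν_A = −1, so ξ = 580.6/1 = 580.6 mol.
Outlet amounts (n = n₀ + ν ξ):
  C: 2205 − 2(580.6) = 1043
  A: 815.4 − 1(580.6) = 234.8
  B: 0 + 2(580.6) = 1161

1160 mol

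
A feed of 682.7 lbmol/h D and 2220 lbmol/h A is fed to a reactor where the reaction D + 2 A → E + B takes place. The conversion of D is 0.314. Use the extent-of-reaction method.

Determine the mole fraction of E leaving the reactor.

D reacted = 0.314 × 682.7 = 214.4 lbmol/h; ν_D = −1, so ξ = 214.4/1 = 214.4 lbmol/h.
Outlet amounts (n = n₀ + ν ξ):
  D: 682.7 − 1(214.4) = 468.3
  A: 2220 − 2(214.4) = 1791
  E: 0 + 1(214.4) = 214.4
  B: 0 + 1(214.4) = 214.4
Total out = 2688 lbmol/h; y_E = 214.4 / 2688 = 0.07974.

0.0797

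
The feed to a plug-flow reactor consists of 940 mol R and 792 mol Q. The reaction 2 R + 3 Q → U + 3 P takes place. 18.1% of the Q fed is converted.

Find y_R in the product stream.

0.501

Q reacted = 0.181 × 792 = 143.4 mol; ν_Q = −3, so ξ = 143.4/3 = 47.78 mol.
Outlet amounts (n = n₀ + ν ξ):
  R: 940 − 2(47.78) = 844.4
  Q: 792 − 3(47.78) = 648.6
  U: 0 + 1(47.78) = 47.78
  P: 0 + 3(47.78) = 143.4
Total out = 1684 mol; y_R = 844.4 / 1684 = 0.5014.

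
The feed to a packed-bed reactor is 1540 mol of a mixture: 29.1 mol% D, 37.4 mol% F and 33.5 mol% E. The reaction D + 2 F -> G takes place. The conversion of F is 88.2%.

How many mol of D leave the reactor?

F reacted = 0.882 × 576 = 508 mol; ν_F = −2, so ξ = 508/2 = 254 mol.
Outlet amounts (n = n₀ + ν ξ):
  D: 448.1 − 1(254) = 194.1
  F: 576 − 2(254) = 67.96
  G: 0 + 1(254) = 254
  E: 515.9 (inert)

194 mol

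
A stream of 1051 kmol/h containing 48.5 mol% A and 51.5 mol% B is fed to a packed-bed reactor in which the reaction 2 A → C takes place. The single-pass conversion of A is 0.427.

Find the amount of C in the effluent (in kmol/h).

109 kmol/h

A reacted = 0.427 × 509.7 = 217.7 kmol/h; ν_A = −2, so ξ = 217.7/2 = 108.8 kmol/h.
Outlet amounts (n = n₀ + ν ξ):
  A: 509.7 − 2(108.8) = 292.1
  C: 0 + 1(108.8) = 108.8
  B: 541.3 (inert)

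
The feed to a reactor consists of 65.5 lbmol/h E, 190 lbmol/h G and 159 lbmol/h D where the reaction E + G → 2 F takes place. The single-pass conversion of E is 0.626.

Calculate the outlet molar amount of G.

149 lbmol/h

E reacted = 0.626 × 65.5 = 41 lbmol/h; ν_E = −1, so ξ = 41/1 = 41 lbmol/h.
Outlet amounts (n = n₀ + ν ξ):
  E: 65.5 − 1(41) = 24.5
  G: 190 − 1(41) = 149
  F: 0 + 2(41) = 82.01
  D: 159 (inert)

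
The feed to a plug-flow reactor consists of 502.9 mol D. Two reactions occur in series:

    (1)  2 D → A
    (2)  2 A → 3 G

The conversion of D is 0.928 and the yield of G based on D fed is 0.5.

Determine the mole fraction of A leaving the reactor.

Conversion of D: D consumed = 2ξ₁ = 0.928 × 502.9 → ξ₁ = 233.3 mol.
Yield of G: 3ξ₂ / 502.9 = 0.5 → ξ₂ = 83.82 mol.
Outlet amounts (n = n₀ + Σ ν·ξ):
  D: 502.9 − 2(233.3) = 36.21
  A: 0 + 1(233.3) − 2(83.82) = 65.71
  G: 0 + 3(83.82) = 251.4
Total out = 353.4 mol; y_A = 65.71 / 353.4 = 0.186.

0.186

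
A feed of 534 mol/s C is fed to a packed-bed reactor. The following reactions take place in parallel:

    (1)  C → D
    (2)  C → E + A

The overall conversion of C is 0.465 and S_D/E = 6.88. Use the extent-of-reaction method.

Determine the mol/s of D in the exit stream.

Conversion of C: C consumed = 0.465 × 534 = 248.3 mol/s = 1ξ₁ + 1ξ₂.
Selectivity: 1ξ₁ / (1ξ₂) = 6.88 → ξ₁ = 6.88 ξ₂.
Substitute: (1·6.88 + 1) ξ₂ = 248.3 → ξ₂ = 31.51 mol/s, ξ₁ = 216.8 mol/s.
Outlet amounts (n = n₀ + Σ ν·ξ):
  C: 534 − 1(216.8) − 1(31.51) = 285.7
  D: 0 + 1(216.8) = 216.8
  E: 0 + 1(31.51) = 31.51
  A: 0 + 1(31.51) = 31.51

217 mol/s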